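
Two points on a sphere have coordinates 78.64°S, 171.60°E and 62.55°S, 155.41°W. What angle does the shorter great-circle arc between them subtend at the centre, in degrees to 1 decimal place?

Let φ₁ = -1.3725 rad, φ₂ = -1.0917 rad, and Δλ = 0.5758 rad.
Haversine: a = sin²(Δφ/2) + cos φ₁ cos φ₂ sin²(Δλ/2) = 0.0196 + (0.1970)(0.4610)(0.0806) = 0.02691.
Central angle c = 2·arcsin(√a) = 0.32955 rad.
So the angular separation is 18.9°.

18.9°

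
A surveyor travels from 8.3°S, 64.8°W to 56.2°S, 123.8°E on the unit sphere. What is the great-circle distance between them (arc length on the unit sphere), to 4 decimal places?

Let φ₁ = -0.1449 rad, φ₂ = -0.9809 rad, and Δλ = -2.9915 rad.
Haversine: a = sin²(Δφ/2) + cos φ₁ cos φ₂ sin²(Δλ/2) = 0.1648 + (0.9895)(0.5563)(0.9944) = 0.71216.
Central angle c = 2·arcsin(√a) = 2.00901 rad.
On the unit sphere the arc length equals the central angle: 2.0090.

2.0090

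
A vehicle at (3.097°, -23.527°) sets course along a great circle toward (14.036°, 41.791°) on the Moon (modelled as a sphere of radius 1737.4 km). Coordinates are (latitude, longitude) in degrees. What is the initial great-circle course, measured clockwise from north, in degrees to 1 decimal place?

76.0°

Δλ = 65.318° = 1.1400 rad.
y = sin Δλ · cos φ₂ = (0.9086)(0.9701) = 0.8815
x = cos φ₁ sin φ₂ − sin φ₁ cos φ₂ cos Δλ = (0.9985)(0.2425) − (0.0540)(0.9701)(0.4176) = 0.2203
θ = atan2(y, x) = 75.97°, so the bearing is 76.0°.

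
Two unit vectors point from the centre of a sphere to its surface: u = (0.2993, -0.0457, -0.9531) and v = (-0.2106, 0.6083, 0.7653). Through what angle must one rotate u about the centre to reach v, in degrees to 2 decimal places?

u·v = -0.8202; |u| = 1.0000, |v| = 1.0000.
cos θ = (u·v)/(|u||v|) = -0.8202, so θ = 145.10°.

145.10°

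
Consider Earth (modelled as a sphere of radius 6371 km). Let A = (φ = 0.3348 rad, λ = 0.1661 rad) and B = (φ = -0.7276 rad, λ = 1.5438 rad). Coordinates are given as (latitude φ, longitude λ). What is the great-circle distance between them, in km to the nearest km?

10538 km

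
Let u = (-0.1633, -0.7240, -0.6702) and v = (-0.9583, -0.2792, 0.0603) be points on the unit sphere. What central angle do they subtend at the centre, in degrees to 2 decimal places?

u·v = 0.3182; |u| = 1.0000, |v| = 1.0000.
cos θ = (u·v)/(|u||v|) = 0.3182, so θ = 71.44°.

71.44°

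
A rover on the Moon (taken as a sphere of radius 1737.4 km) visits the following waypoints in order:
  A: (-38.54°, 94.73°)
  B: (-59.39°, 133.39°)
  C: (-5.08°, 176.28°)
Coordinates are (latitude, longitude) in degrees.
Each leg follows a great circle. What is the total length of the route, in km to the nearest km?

2895 km

Leg A→B: central angle 0.5600 rad, distance 973.0 km.
Leg B→C: central angle 1.1065 rad, distance 1922.4 km.
Total: 973.0 + 1922.4 ≈ 2895 km.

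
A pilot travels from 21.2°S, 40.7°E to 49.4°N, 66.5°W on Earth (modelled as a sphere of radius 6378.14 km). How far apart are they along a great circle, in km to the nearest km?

13024 km

Let φ₁ = -0.3700 rad, φ₂ = 0.8622 rad, and Δλ = -1.8710 rad.
cos c = sin φ₁ sin φ₂ + cos φ₁ cos φ₂ cos Δλ = (-0.3616)(0.7593) + (0.9323)(0.6508)(-0.2957) = -0.45399,
so c = arccos(-0.45399) = 2.04203 rad.
Distance = R·c = 6378.14 × 2.0420 ≈ 13024 km.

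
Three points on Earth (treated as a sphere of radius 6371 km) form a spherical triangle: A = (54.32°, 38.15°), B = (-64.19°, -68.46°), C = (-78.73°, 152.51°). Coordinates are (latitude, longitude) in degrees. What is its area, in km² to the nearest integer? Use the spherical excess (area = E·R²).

83841416 km²

Side lengths (central angles): a = 0.6118, b = 2.5748, c = 2.5045 rad; semiperimeter s = 2.8456.
By l'Huilier's theorem, tan(E/4) = √[tan(s/2) tan((s−a)/2) tan((s−b)/2) tan((s−c)/2)], giving spherical excess E = 2.0656 rad.
Area = E·R² = 2.0656 × (6371)² ≈ 83841416 km².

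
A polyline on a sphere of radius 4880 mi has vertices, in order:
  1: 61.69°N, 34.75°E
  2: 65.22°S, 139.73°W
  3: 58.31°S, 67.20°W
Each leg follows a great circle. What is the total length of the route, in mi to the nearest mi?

Leg 1→2: central angle 3.0665 rad, distance 14964.5 mi.
Leg 2→3: central angle 0.5760 rad, distance 2810.8 mi.
Total: 14964.5 + 2810.8 ≈ 17775 mi.

17775 mi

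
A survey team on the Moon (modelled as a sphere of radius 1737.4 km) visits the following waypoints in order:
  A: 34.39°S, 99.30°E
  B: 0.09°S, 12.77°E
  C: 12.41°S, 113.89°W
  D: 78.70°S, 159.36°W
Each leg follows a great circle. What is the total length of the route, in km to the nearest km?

Leg A→B: central angle 1.5199 rad, distance 2640.7 km.
Leg B→C: central angle 2.1929 rad, distance 3810.0 km.
Leg C→D: central angle 1.2186 rad, distance 2117.2 km.
Total: 2640.7 + 3810.0 + 2117.2 ≈ 8568 km.

8568 km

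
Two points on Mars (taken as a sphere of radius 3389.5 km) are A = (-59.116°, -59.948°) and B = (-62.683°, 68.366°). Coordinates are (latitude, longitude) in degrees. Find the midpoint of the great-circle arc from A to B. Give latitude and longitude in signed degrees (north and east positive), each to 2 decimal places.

Central angle δ = 0.9066 rad. Interpolating on the sphere with fraction f = 0.5:
P = [sin((1−f)δ)·A + sin(fδ)·B] / sin δ = 0.5562·A + 0.5562·B in Cartesian coordinates,
giving P = (0.2371, -0.0099, -0.9714), i.e. latitude -76.27°, longitude -2.38°.

-76.27°, -2.38°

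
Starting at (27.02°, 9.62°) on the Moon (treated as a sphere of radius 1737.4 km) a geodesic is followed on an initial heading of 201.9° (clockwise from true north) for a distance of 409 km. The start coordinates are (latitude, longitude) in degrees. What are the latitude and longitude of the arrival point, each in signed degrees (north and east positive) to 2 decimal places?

14.42°, 4.47°

Angular distance δ = d/R = 409/1737.4 = 0.23541 rad; initial bearing θ = 3.5238 rad.
sin φ₂ = sin φ₁ cos δ + cos φ₁ sin δ cos θ = (0.4543)(0.9724) + (0.8908)(0.2332)(-0.9278) = 0.2490, so φ₂ = 14.42°.
Δλ = atan2(sin θ sin δ cos φ₁, cos δ − sin φ₁ sin φ₂) = atan2(-0.0775, 0.8593) = -5.154°.
λ₂ = 9.620° − 5.154° = 4.47°.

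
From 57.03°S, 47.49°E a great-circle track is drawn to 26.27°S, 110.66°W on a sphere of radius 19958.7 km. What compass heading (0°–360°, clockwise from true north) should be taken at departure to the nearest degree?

200°

Δλ = -158.150° = -2.7602 rad.
y = sin Δλ · cos φ₂ = (-0.3722)(0.8967) = -0.3337
x = cos φ₁ sin φ₂ − sin φ₁ cos φ₂ cos Δλ = (0.5442)(-0.4426) − (-0.8390)(0.8967)(-0.9282) = -0.9391
θ = atan2(y, x) = -160.44°; adding 360° gives 200°.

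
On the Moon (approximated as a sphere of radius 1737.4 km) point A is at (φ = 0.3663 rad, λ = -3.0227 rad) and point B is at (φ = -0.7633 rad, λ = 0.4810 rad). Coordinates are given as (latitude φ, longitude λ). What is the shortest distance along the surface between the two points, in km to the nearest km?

With latitudes φ₁ = 20.987°, φ₂ = -43.734° and longitude difference Δλ = -159.253°:
Haversine: a = sin²(Δφ/2) + cos φ₁ cos φ₂ sin²(Δλ/2) = 0.2865 + (0.9337)(0.7226)(0.9676) = 0.93924.
Central angle c = 2·arcsin(√a) = 2.64346 rad.
Distance = R·c = 1737.4 × 2.6435 ≈ 4593 km.

4593 km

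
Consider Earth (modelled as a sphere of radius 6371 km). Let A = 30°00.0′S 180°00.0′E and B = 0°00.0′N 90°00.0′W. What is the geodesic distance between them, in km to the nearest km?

10008 km

In radians: φ₁ = -0.5236, φ₂ = 0.0000, Δλ = 90.000° = 1.5708 rad.
cos c = sin φ₁ sin φ₂ + cos φ₁ cos φ₂ cos Δλ = (-0.5000)(0.0000) + (0.8660)(1.0000)(0.0000) = -0.00000,
so c = arccos(-0.00000) = 1.57080 rad.
Distance = R·c = 6371 × 1.5708 ≈ 10008 km.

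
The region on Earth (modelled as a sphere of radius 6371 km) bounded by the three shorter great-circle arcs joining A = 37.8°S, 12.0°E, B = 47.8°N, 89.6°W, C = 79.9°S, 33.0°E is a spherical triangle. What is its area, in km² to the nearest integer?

67340837 km²

Side lengths (central angles): a = 2.4862, b = 0.7484, c = 2.1661 rad; semiperimeter s = 2.7003.
By l'Huilier's theorem, tan(E/4) = √[tan(s/2) tan((s−a)/2) tan((s−b)/2) tan((s−c)/2)], giving spherical excess E = 1.6591 rad.
Area = E·R² = 1.6591 × (6371)² ≈ 67340837 km².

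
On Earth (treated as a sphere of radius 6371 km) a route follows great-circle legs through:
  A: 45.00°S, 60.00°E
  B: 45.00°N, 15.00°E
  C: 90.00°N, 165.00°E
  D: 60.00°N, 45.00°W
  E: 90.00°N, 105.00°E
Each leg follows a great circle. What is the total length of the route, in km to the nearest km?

22619 km

Leg A→B: central angle 1.7178 rad, distance 10943.9 km.
Leg B→C: central angle 0.7854 rad, distance 5003.8 km.
Leg C→D: central angle 0.5236 rad, distance 3335.8 km.
Leg D→E: central angle 0.5236 rad, distance 3335.8 km.
Total: 10943.9 + 5003.8 + 3335.8 + 3335.8 ≈ 22619 km.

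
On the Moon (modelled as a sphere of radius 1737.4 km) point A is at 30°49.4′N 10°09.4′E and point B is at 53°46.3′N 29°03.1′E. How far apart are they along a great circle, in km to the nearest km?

In radians: φ₁ = 0.5380, φ₂ = 0.9385, Δλ = 18.895° = 0.3298 rad.
cos c = sin φ₁ sin φ₂ + cos φ₁ cos φ₂ cos Δλ = (0.5124)(0.8067) + (0.8588)(0.5910)(0.9461) = 0.89351,
so c = arccos(0.89351) = 0.46570 rad.
Distance = R·c = 1737.4 × 0.4657 ≈ 809 km.

809 km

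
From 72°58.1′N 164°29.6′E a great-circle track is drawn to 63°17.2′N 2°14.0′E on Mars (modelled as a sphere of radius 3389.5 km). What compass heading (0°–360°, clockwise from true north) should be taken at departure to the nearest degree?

348°

With φ₁ = 1.2735, φ₂ = 1.1046, Δλ = -2.8320 rad, the forward-azimuth formula gives
θ = atan2( sin Δλ cos φ₂ , cos φ₁ sin φ₂ − sin φ₁ cos φ₂ cos Δλ ) = atan2(-0.1370, 0.6710) = -11.54°.
Adding 360° brings this into [0°, 360°): 348°.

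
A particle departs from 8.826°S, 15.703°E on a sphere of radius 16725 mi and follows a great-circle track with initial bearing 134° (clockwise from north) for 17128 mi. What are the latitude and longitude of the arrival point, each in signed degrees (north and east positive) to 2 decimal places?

Angular distance δ = d/R = 17128/16725 = 1.02410 rad; initial bearing θ = 2.3387 rad.
sin φ₂ = sin φ₁ cos δ + cos φ₁ sin δ cos θ = (-0.1534)(0.5199) + (0.9882)(0.8542)(-0.6947) = -0.6661, so φ₂ = -41.77°.
Δλ = atan2(sin θ sin δ cos φ₁, cos δ − sin φ₁ sin φ₂) = atan2(0.6072, 0.4177) = 55.479°.
λ₂ = 15.703° + 55.479° = 71.18°.

-41.77°, 71.18°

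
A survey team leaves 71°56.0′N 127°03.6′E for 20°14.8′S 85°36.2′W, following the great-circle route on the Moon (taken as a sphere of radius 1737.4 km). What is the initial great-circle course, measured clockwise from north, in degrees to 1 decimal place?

38.2°

Δλ = 147.337° = 2.5715 rad.
y = sin Δλ · cos φ₂ = (0.5397)(0.9382) = 0.5064
x = cos φ₁ sin φ₂ − sin φ₁ cos φ₂ cos Δλ = (0.3101)(-0.3461) − (0.9507)(0.9382)(-0.8419) = 0.6436
θ = atan2(y, x) = 38.20°, so the bearing is 38.2°.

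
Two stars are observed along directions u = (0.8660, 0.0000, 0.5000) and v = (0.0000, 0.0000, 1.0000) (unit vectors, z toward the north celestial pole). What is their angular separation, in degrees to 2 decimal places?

u·v = 0.5000; |u| = 1.0000, |v| = 1.0000.
cos θ = (u·v)/(|u||v|) = 0.5000, so θ = 60.00°.

60.00°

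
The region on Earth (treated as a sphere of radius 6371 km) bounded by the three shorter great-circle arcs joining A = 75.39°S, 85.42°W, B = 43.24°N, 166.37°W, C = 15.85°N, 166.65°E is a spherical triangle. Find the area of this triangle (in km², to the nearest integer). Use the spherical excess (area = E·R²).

37400513 km²

Side lengths (central angles): a = 0.6239, b = 1.9166, c = 2.2575 rad; semiperimeter s = 2.3990.
By l'Huilier's theorem, tan(E/4) = √[tan(s/2) tan((s−a)/2) tan((s−b)/2) tan((s−c)/2)], giving spherical excess E = 0.9214 rad.
Area = E·R² = 0.9214 × (6371)² ≈ 37400513 km².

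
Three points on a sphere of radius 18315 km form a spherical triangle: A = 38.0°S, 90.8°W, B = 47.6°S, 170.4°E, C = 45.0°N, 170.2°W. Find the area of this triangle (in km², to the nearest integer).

492392471 km²

Side lengths (central angles): a = 1.6433, b = 1.9101, c = 1.1882 rad; semiperimeter s = 2.3708.
By l'Huilier's theorem, tan(E/4) = √[tan(s/2) tan((s−a)/2) tan((s−b)/2) tan((s−c)/2)], giving spherical excess E = 1.4679 rad.
Area = E·R² = 1.4679 × (18315)² ≈ 492392471 km².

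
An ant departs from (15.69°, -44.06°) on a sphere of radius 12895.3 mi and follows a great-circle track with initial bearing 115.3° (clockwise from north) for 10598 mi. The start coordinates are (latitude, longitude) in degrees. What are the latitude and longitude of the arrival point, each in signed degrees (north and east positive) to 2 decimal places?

Angular distance δ = d/R = 10598/12895.3 = 0.82185 rad; initial bearing θ = 2.0124 rad.
sin φ₂ = sin φ₁ cos δ + cos φ₁ sin δ cos θ = (0.2704)(0.6809) + (0.9627)(0.7324)(-0.4274) = -0.1172, so φ₂ = -6.73°.
Δλ = atan2(sin θ sin δ cos φ₁, cos δ − sin φ₁ sin φ₂) = atan2(0.6375, 0.7126) = 41.817°.
λ₂ = -44.060° + 41.817° = -2.24°.

-6.73°, -2.24°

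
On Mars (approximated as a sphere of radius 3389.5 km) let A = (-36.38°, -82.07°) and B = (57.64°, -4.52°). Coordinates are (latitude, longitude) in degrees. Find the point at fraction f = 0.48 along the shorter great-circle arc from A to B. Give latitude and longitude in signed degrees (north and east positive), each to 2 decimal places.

11.36°, -53.58°

Central angle δ = 1.9912 rad. Interpolating on the sphere with fraction f = 0.48:
P = [sin((1−f)δ)·A + sin(fδ)·B] / sin δ = 0.9421·A + 0.8947·B in Cartesian coordinates,
giving P = (0.5820, -0.7890, 0.1969), i.e. latitude 11.36°, longitude -53.58°.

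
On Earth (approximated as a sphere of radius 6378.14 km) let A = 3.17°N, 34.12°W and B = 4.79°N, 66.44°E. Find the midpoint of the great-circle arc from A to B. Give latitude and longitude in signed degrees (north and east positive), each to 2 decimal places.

6.21°, 16.09°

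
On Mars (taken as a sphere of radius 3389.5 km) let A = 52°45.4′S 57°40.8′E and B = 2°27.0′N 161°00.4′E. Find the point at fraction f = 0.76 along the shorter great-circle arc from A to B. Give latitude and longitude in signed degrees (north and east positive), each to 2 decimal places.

-16.66°, 146.30°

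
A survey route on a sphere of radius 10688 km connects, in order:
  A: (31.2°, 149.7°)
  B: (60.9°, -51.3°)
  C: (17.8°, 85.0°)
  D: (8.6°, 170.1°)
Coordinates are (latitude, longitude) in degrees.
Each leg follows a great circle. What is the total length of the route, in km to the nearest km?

Leg A→B: central angle 1.5065 rad, distance 16101.2 km.
Leg B→C: central angle 1.6385 rad, distance 17512.4 km.
Leg C→D: central angle 1.4443 rad, distance 15437.0 km.
Total: 16101.2 + 17512.4 + 15437.0 ≈ 49051 km.

49051 km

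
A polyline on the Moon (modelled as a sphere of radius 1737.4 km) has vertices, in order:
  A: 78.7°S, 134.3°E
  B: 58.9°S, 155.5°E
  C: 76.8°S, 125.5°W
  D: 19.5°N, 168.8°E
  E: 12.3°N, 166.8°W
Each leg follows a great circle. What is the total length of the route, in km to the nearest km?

5465 km

Leg A→B: central angle 0.3653 rad, distance 634.6 km.
Leg B→C: central angle 0.5430 rad, distance 943.5 km.
Leg C→D: central angle 1.8095 rad, distance 3143.8 km.
Leg D→E: central angle 0.4279 rad, distance 743.4 km.
Total: 634.6 + 943.5 + 3143.8 + 743.4 ≈ 5465 km.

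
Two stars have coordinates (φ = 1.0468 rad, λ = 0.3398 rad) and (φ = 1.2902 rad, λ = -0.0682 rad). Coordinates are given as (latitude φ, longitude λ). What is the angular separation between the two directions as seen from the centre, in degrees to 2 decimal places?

16.43°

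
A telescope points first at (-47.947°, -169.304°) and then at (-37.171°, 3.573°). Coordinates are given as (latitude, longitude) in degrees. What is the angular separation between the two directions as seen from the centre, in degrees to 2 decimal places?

Let φ₁ = -0.8368 rad, φ₂ = -0.6488 rad, and Δλ = 3.0173 rad.
Haversine: a = sin²(Δφ/2) + cos φ₁ cos φ₂ sin²(Δλ/2) = 0.0088 + (0.6698)(0.7968)(0.9961) = 0.54049.
Central angle c = 2·arcsin(√a) = 1.65187 rad.
So the angular separation is 94.65°.

94.65°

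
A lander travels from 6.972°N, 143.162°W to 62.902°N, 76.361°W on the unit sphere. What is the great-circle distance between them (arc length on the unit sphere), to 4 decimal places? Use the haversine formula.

1.2806

With latitudes φ₁ = 6.972°, φ₂ = 62.902° and longitude difference Δλ = 66.801°:
Haversine: a = sin²(Δφ/2) + cos φ₁ cos φ₂ sin²(Δλ/2) = 0.2199 + (0.9926)(0.4555)(0.3030) = 0.35691.
Central angle c = 2·arcsin(√a) = 1.28057 rad.
On the unit sphere the arc length equals the central angle: 1.2806.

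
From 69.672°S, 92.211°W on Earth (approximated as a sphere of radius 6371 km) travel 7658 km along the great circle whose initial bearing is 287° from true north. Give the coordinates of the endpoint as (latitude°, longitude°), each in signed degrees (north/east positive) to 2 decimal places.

Angular distance δ = d/R = 7658/6371 = 1.20201 rad; initial bearing θ = 5.0091 rad.
sin φ₂ = sin φ₁ cos δ + cos φ₁ sin δ cos θ = (-0.9377)(0.3605) + (0.3474)(0.9328)(0.2924) = -0.2433, so φ₂ = -14.08°.
Δλ = atan2(sin θ sin δ cos φ₁, cos δ − sin φ₁ sin φ₂) = atan2(-0.3099, 0.1323) = -66.874°.
λ₂ = -92.211° − 66.874° = -159.08°.

-14.08°, -159.08°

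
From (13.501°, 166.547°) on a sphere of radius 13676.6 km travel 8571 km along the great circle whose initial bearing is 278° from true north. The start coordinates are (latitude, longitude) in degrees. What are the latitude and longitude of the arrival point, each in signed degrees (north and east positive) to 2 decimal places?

15.57°, 129.47°

Angular distance δ = d/R = 8571/13676.6 = 0.62669 rad; initial bearing θ = 4.8520 rad.
sin φ₂ = sin φ₁ cos δ + cos φ₁ sin δ cos θ = (0.2335)(0.8100) + (0.9724)(0.5865)(0.1392) = 0.2685, so φ₂ = 15.57°.
Δλ = atan2(sin θ sin δ cos φ₁, cos δ − sin φ₁ sin φ₂) = atan2(-0.5647, 0.7473) = -37.077°.
λ₂ = 166.547° − 37.077° = 129.47°.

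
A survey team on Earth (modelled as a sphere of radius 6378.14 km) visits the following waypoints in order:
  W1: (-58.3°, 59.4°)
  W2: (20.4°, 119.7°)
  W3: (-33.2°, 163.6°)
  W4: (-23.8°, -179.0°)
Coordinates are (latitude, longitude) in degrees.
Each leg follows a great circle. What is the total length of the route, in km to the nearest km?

Leg W1→W2: central angle 1.6234 rad, distance 10354.1 km.
Leg W2→W3: central angle 1.1872 rad, distance 7572.2 km.
Leg W3→W4: central angle 0.3126 rad, distance 1993.8 km.
Total: 10354.1 + 7572.2 + 1993.8 ≈ 19920 km.

19920 km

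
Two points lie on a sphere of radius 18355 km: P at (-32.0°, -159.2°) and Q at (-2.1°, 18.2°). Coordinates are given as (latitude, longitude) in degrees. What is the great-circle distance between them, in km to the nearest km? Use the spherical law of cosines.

46711 km

In radians: φ₁ = -0.5585, φ₂ = -0.0367, Δλ = 177.400° = 3.0962 rad.
cos c = sin φ₁ sin φ₂ + cos φ₁ cos φ₂ cos Δλ = (-0.5299)(-0.0366) + (0.8480)(0.9993)(-0.9990) = -0.82719,
so c = arccos(-0.82719) = 2.54488 rad.
Distance = R·c = 18355 × 2.5449 ≈ 46711 km.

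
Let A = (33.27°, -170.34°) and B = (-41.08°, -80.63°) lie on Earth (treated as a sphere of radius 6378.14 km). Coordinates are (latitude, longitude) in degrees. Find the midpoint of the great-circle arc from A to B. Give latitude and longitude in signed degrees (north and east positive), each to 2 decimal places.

-5.49°, -128.43°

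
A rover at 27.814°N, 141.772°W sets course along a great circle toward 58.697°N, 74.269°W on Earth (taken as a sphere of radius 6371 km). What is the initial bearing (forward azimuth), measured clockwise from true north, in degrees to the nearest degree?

With φ₁ = 0.4854, φ₂ = 1.0245, Δλ = 1.1781 rad, the forward-azimuth formula gives
θ = atan2( sin Δλ cos φ₂ , cos φ₁ sin φ₂ − sin φ₁ cos φ₂ cos Δλ ) = atan2(0.4800, 0.6630) = 35.91°.
So the initial bearing is 36°.

36°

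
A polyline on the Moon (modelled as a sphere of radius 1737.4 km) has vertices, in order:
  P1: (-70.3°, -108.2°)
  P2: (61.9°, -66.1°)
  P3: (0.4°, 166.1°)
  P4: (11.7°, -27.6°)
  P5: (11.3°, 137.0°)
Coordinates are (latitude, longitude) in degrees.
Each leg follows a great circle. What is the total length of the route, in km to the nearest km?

Leg P1→P2: central angle 2.3641 rad, distance 4107.4 km.
Leg P2→P3: central angle 1.8572 rad, distance 3226.7 km.
Leg P3→P4: central angle 2.8238 rad, distance 4906.1 km.
Leg P4→P5: central angle 2.6595 rad, distance 4620.6 km.
Total: 4107.4 + 3226.7 + 4906.1 + 4620.6 ≈ 16861 km.

16861 km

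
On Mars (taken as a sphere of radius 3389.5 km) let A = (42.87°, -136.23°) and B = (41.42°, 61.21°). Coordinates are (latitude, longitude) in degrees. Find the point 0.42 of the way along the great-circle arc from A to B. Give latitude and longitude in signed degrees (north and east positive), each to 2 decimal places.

The central angle between A and B is δ = 1.6451 rad.
With f = 0.42, the slerp weights are sin((1−f)δ)/sin δ = 0.8181 and sin(fδ)/sin δ = 0.6390.
Weighted sum of the unit vectors: (0.8181)·(-0.5292,-0.5070,0.6803) + (0.6390)·(0.3611,0.6572,0.6616) = (-0.2022, 0.0052, 0.9793).
Converting back: φ = atan2(z, √(x²+y²)) = 78.33°, λ = atan2(y, x) = 178.53°.

78.33°, 178.53°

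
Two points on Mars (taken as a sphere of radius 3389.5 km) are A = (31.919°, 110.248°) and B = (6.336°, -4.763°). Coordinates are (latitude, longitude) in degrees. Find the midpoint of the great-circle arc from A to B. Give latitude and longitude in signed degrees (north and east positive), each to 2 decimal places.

32.65°, 45.70°

The central angle between A and B is δ = 1.8737 rad.
With f = 0.5, the slerp weights are sin((1−f)δ)/sin δ = 0.8441 and sin(fδ)/sin δ = 0.8441.
Weighted sum of the unit vectors: (0.8441)·(-0.2938,0.7963,0.5287) + (0.8441)·(0.9905,-0.0825,0.1104) = (0.5881, 0.6026, 0.5395).
Converting back: φ = atan2(z, √(x²+y²)) = 32.65°, λ = atan2(y, x) = 45.70°.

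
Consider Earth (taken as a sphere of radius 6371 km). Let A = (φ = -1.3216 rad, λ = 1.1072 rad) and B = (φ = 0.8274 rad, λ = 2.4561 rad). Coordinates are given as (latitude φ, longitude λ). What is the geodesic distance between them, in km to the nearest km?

14743 km

With latitudes φ₁ = -75.722°, φ₂ = 47.407° and longitude difference Δλ = 77.286°:
Haversine: a = sin²(Δφ/2) + cos φ₁ cos φ₂ sin²(Δλ/2) = 0.7733 + (0.2466)(0.6768)(0.3900) = 0.83835.
Central angle c = 2·arcsin(√a) = 2.31407 rad.
Distance = R·c = 6371 × 2.3141 ≈ 14743 km.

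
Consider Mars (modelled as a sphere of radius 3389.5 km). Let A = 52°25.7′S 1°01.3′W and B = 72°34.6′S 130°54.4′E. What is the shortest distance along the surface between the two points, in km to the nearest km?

In radians: φ₁ = -0.9150, φ₂ = -1.2667, Δλ = 131.928° = 2.3026 rad.
cos c = sin φ₁ sin φ₂ + cos φ₁ cos φ₂ cos Δλ = (-0.7926)(-0.9541) + (0.6098)(0.2994)(-0.6682) = 0.63423,
so c = arccos(0.63423) = 0.88379 rad.
Distance = R·c = 3389.5 × 0.8838 ≈ 2996 km.

2996 km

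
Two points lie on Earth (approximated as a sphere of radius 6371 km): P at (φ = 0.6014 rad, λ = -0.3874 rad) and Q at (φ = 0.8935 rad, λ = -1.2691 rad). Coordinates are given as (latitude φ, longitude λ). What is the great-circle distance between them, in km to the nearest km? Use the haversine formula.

In radians: φ₁ = 0.6014, φ₂ = 0.8935, Δλ = -50.518° = -0.8817 rad.
Haversine: a = sin²(Δφ/2) + cos φ₁ cos φ₂ sin²(Δλ/2) = 0.0212 + (0.8245)(0.6267)(0.1821) = 0.11527.
Central angle c = 2·arcsin(√a) = 0.69279 rad.
Distance = R·c = 6371 × 0.6928 ≈ 4414 km.

4414 km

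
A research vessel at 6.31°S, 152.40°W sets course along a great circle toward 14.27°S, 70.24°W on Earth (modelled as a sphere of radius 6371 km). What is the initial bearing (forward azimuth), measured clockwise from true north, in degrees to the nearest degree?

103°

With φ₁ = -0.1101, φ₂ = -0.2491, Δλ = 1.4340 rad, the forward-azimuth formula gives
θ = atan2( sin Δλ cos φ₂ , cos φ₁ sin φ₂ − sin φ₁ cos φ₂ cos Δλ ) = atan2(0.9601, -0.2305) = 103.50°.
So the initial bearing is 103°.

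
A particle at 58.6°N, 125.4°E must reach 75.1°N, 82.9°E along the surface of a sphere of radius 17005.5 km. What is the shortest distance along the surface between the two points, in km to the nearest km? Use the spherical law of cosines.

6689 km

Let φ₁ = 1.0228 rad, φ₂ = 1.3107 rad, and Δλ = -0.7418 rad.
cos c = sin φ₁ sin φ₂ + cos φ₁ cos φ₂ cos Δλ = (0.8536)(0.9664) + (0.5210)(0.2571)(0.7373) = 0.92362,
so c = arccos(0.92362) = 0.39337 rad.
Distance = R·c = 17005.5 × 0.3934 ≈ 6689 km.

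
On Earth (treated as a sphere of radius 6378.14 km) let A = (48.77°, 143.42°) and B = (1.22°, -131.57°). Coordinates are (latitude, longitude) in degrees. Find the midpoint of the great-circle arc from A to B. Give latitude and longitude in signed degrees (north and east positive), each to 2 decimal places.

31.86°, -163.42°

Central angle δ = 1.4974 rad. Interpolating on the sphere with fraction f = 0.5:
P = [sin((1−f)δ)·A + sin(fδ)·B] / sin δ = 0.6825·A + 0.6825·B in Cartesian coordinates,
giving P = (-0.8140, -0.2424, 0.5278), i.e. latitude 31.86°, longitude -163.42°.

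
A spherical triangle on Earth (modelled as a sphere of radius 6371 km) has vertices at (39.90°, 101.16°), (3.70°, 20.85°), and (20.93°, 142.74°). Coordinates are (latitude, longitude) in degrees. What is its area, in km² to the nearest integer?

Side lengths (central angles): a = 2.0594, b = 0.6995, c = 1.3997 rad; semiperimeter s = 2.0793.
By l'Huilier's theorem, tan(E/4) = √[tan(s/2) tan((s−a)/2) tan((s−b)/2) tan((s−c)/2)], giving spherical excess E = 0.2810 rad.
Area = E·R² = 0.2810 × (6371)² ≈ 11406936 km².

11406936 km²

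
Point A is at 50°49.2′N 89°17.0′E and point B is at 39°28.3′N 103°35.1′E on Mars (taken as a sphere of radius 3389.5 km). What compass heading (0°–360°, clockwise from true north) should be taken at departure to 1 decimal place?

133.1°

With φ₁ = 0.8870, φ₂ = 0.6889, Δλ = 0.2496 rad, the forward-azimuth formula gives
θ = atan2( sin Δλ cos φ₂ , cos φ₁ sin φ₂ − sin φ₁ cos φ₂ cos Δλ ) = atan2(0.1907, -0.1782) = 133.07°.
So the initial bearing is 133.1°.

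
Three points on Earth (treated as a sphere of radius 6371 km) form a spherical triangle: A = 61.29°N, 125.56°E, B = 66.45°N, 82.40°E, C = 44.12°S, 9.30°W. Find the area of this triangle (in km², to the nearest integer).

Side lengths (central angles): a = 2.2740, b = 2.5941, c = 0.3362 rad; semiperimeter s = 2.6022.
By l'Huilier's theorem, tan(E/4) = √[tan(s/2) tan((s−a)/2) tan((s−b)/2) tan((s−c)/2)], giving spherical excess E = 0.2868 rad.
Area = E·R² = 0.2868 × (6371)² ≈ 11639346 km².

11639346 km²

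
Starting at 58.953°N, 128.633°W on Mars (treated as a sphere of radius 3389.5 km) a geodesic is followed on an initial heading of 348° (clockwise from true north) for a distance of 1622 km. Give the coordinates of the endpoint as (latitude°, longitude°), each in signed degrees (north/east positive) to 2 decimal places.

Angular distance δ = d/R = 1622/3389.5 = 0.47854 rad; initial bearing θ = 6.0737 rad.
sin φ₂ = sin φ₁ cos δ + cos φ₁ sin δ cos θ = (0.8567)(0.8877) + (0.5157)(0.4605)(0.9781) = 0.9928, so φ₂ = 83.12°.
Δλ = atan2(sin θ sin δ cos φ₁, cos δ − sin φ₁ sin φ₂) = atan2(-0.0494, 0.0371) = -53.088°.
λ₂ = -128.633° − 53.088° = -181.72° → 178.28° after wrapping to (−180°, 180°].

83.12°, 178.28°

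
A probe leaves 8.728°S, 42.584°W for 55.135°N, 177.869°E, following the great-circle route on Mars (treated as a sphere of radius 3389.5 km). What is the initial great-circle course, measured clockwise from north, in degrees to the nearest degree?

334°

Δλ = -139.547° = -2.4356 rad.
y = sin Δλ · cos φ₂ = (-0.6488)(0.5716) = -0.3709
x = cos φ₁ sin φ₂ − sin φ₁ cos φ₂ cos Δλ = (0.9884)(0.8205) − (-0.1517)(0.5716)(-0.7609) = 0.7450
θ = atan2(y, x) = -26.47°; adding 360° gives 334°.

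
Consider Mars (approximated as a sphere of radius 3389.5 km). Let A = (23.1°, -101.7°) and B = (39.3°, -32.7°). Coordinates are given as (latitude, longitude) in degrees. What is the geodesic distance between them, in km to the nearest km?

With latitudes φ₁ = 23.100°, φ₂ = 39.300° and longitude difference Δλ = 69.000°:
cos c = sin φ₁ sin φ₂ + cos φ₁ cos φ₂ cos Δλ = (0.3923)(0.6334) + (0.9198)(0.7738)(0.3584) = 0.50358,
so c = arccos(0.50358) = 1.04305 rad.
Distance = R·c = 3389.5 × 1.0431 ≈ 3535 km.

3535 km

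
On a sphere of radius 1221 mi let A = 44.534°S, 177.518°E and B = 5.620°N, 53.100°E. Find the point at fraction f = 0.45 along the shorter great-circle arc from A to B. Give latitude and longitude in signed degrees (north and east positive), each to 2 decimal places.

The central angle between A and B is δ = 2.0597 rad.
With f = 0.45, the slerp weights are sin((1−f)δ)/sin δ = 1.0258 and sin(fδ)/sin δ = 0.9059.
Weighted sum of the unit vectors: (1.0258)·(-0.7122,0.0309,-0.7013) + (0.9059)·(0.5975,0.7958,0.0979) = (-0.1892, 0.7526, -0.6307).
Converting back: φ = atan2(z, √(x²+y²)) = -39.10°, λ = atan2(y, x) = 104.12°.

-39.10°, 104.12°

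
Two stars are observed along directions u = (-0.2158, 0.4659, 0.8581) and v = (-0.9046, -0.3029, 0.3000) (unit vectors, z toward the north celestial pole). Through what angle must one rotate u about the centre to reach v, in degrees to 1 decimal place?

u·v = 0.3115; |u| = 1.0000, |v| = 1.0000.
cos θ = (u·v)/(|u||v|) = 0.3115, so θ = 71.8°.

71.8°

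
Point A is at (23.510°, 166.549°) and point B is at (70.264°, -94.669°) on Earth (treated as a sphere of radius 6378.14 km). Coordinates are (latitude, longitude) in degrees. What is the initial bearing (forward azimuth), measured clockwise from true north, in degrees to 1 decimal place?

With φ₁ = 0.4103, φ₂ = 1.2263, Δλ = 1.7241 rad, the forward-azimuth formula gives
θ = atan2( sin Δλ cos φ₂ , cos φ₁ sin φ₂ − sin φ₁ cos φ₂ cos Δλ ) = atan2(0.3337, 0.8837) = 20.69°.
So the initial bearing is 20.7°.

20.7°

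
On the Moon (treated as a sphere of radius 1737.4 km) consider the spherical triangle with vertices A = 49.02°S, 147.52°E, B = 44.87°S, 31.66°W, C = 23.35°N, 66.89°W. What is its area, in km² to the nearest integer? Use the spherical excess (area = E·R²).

4723961 km²

Side lengths (central angles): a = 1.3162, b = 2.4914, c = 1.5029 rad; semiperimeter s = 2.6552.
By l'Huilier's theorem, tan(E/4) = √[tan(s/2) tan((s−a)/2) tan((s−b)/2) tan((s−c)/2)], giving spherical excess E = 1.5650 rad.
Area = E·R² = 1.5650 × (1737.4)² ≈ 4723961 km².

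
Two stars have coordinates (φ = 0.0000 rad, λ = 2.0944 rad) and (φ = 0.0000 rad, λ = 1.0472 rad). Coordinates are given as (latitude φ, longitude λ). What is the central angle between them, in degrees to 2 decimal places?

With latitudes φ₁ = 0.000°, φ₂ = 0.000° and longitude difference Δλ = -60.000°:
cos c = sin φ₁ sin φ₂ + cos φ₁ cos φ₂ cos Δλ = (0.0000)(0.0000) + (1.0000)(1.0000)(0.5000) = 0.50000,
so c = arccos(0.50000) = 1.04720 rad.
So the angular separation is 60.00°.

60.00°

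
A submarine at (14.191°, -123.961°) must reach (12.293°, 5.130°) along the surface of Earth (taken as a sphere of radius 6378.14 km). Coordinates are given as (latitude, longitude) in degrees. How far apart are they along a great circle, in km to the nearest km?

13696 km

Let φ₁ = 0.2477 rad, φ₂ = 0.2146 rad, and Δλ = 2.2531 rad.
Haversine: a = sin²(Δφ/2) + cos φ₁ cos φ₂ sin²(Δλ/2) = 0.0003 + (0.9695)(0.9771)(0.8153) = 0.77255.
Central angle c = 2·arcsin(√a) = 2.14730 rad.
Distance = R·c = 6378.14 × 2.1473 ≈ 13696 km.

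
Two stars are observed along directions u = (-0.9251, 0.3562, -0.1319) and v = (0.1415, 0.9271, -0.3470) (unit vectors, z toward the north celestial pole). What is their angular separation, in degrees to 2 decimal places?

u·v = 0.2451; |u| = 1.0000, |v| = 1.0000.
cos θ = (u·v)/(|u||v|) = 0.2451, so θ = 75.81°.

75.81°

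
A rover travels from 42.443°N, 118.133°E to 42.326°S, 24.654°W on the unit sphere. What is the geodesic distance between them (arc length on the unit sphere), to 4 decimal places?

2.6658

With latitudes φ₁ = 42.443°, φ₂ = -42.326° and longitude difference Δλ = -142.787°:
cos c = sin φ₁ sin φ₂ + cos φ₁ cos φ₂ cos Δλ = (0.6749)(-0.6733) + (0.7379)(0.7393)(-0.7964) = -0.88891,
so c = arccos(-0.88891) = 2.66576 rad.
On the unit sphere the arc length equals the central angle: 2.6658.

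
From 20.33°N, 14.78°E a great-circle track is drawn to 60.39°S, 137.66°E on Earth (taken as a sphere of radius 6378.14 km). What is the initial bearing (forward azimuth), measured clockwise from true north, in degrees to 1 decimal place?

With φ₁ = 0.3548, φ₂ = -1.0540, Δλ = 2.1447 rad, the forward-azimuth formula gives
θ = atan2( sin Δλ cos φ₂ , cos φ₁ sin φ₂ − sin φ₁ cos φ₂ cos Δλ ) = atan2(0.4149, -0.7221) = 150.12°.
So the initial bearing is 150.1°.

150.1°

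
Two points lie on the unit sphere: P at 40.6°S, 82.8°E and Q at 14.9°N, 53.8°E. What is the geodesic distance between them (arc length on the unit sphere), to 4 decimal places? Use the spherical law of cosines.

1.0765

Let φ₁ = -0.7086 rad, φ₂ = 0.2601 rad, and Δλ = -0.5061 rad.
cos c = sin φ₁ sin φ₂ + cos φ₁ cos φ₂ cos Δλ = (-0.6508)(0.2571) + (0.7593)(0.9664)(0.8746) = 0.47441,
so c = arccos(0.47441) = 1.07650 rad.
On the unit sphere the arc length equals the central angle: 1.0765.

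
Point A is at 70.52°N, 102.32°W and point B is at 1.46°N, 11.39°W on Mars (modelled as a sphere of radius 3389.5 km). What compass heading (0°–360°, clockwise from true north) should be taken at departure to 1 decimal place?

88.6°

Δλ = 90.930° = 1.5870 rad.
y = sin Δλ · cos φ₂ = (0.9999)(0.9997) = 0.9995
x = cos φ₁ sin φ₂ − sin φ₁ cos φ₂ cos Δλ = (0.3335)(0.0255) − (0.9428)(0.9997)(-0.0162) = 0.0238
θ = atan2(y, x) = 88.64°, so the bearing is 88.6°.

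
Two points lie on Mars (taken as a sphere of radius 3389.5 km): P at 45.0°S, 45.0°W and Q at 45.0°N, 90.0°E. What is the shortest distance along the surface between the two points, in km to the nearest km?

8791 km

In radians: φ₁ = -0.7854, φ₂ = 0.7854, Δλ = 135.000° = 2.3562 rad.
Haversine: a = sin²(Δφ/2) + cos φ₁ cos φ₂ sin²(Δλ/2) = 0.5000 + (0.7071)(0.7071)(0.8536) = 0.92678.
Central angle c = 2·arcsin(√a) = 2.59356 rad.
Distance = R·c = 3389.5 × 2.5936 ≈ 8791 km.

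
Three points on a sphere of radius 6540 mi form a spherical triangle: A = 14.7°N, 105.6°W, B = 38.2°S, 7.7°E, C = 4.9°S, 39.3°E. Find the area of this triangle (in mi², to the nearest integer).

Side lengths (central angles): a = 0.7674, b = 2.5152, c = 2.0461 rad; semiperimeter s = 2.6644.
By l'Huilier's theorem, tan(E/4) = √[tan(s/2) tan((s−a)/2) tan((s−b)/2) tan((s−c)/2)], giving spherical excess E = 1.4167 rad.
Area = E·R² = 1.4167 × (6540)² ≈ 60593043 mi².

60593043 mi²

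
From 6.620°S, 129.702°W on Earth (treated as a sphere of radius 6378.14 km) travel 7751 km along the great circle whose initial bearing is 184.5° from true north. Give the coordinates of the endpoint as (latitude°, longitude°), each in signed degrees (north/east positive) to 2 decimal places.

-75.57°, -146.87°

Angular distance δ = d/R = 7751/6378.14 = 1.21524 rad; initial bearing θ = 3.2201 rad.
sin φ₂ = sin φ₁ cos δ + cos φ₁ sin δ cos θ = (-0.1153)(0.3481) + (0.9933)(0.9375)(-0.9969) = -0.9685, so φ₂ = -75.57°.
Δλ = atan2(sin θ sin δ cos φ₁, cos δ − sin φ₁ sin φ₂) = atan2(-0.0731, 0.2365) = -17.170°.
λ₂ = -129.702° − 17.170° = -146.87°.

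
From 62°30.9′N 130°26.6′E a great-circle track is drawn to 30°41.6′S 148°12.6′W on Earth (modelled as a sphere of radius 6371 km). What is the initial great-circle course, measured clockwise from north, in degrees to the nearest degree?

With φ₁ = 1.0911, φ₂ = -0.5357, Δλ = 1.4198 rad, the forward-azimuth formula gives
θ = atan2( sin Δλ cos φ₂ , cos φ₁ sin φ₂ − sin φ₁ cos φ₂ cos Δλ ) = atan2(0.8501, -0.3504) = 112.40°.
So the initial bearing is 112°.

112°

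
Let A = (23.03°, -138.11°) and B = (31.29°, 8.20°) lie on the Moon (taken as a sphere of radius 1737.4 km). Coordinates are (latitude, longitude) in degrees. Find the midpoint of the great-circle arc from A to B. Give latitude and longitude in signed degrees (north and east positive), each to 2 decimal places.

60.36°, -71.93°

The central angle between A and B is δ = 2.0389 rad.
With f = 0.5, the slerp weights are sin((1−f)δ)/sin δ = 0.9545 and sin(fδ)/sin δ = 0.9545.
Weighted sum of the unit vectors: (0.9545)·(-0.6851,-0.6145,0.3912) + (0.9545)·(0.8458,0.1219,0.5194) = (0.1534, -0.4702, 0.8691).
Converting back: φ = atan2(z, √(x²+y²)) = 60.36°, λ = atan2(y, x) = -71.93°.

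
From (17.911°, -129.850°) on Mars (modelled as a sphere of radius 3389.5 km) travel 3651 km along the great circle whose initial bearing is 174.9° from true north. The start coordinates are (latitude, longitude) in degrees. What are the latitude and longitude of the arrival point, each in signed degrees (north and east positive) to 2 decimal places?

-43.54°, -123.65°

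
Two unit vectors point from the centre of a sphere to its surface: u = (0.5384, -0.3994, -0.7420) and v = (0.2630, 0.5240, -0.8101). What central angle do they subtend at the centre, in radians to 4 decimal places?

u·v = 0.5334; |u| = 1.0000, |v| = 1.0000.
cos θ = (u·v)/(|u||v|) = 0.5334, so θ = 1.0082 rad.

1.0082 rad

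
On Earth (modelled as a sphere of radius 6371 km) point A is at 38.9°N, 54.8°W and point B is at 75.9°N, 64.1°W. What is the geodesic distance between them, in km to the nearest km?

With latitudes φ₁ = 38.900°, φ₂ = 75.900° and longitude difference Δλ = -9.300°:
Haversine: a = sin²(Δφ/2) + cos φ₁ cos φ₂ sin²(Δλ/2) = 0.1007 + (0.7782)(0.2436)(0.0066) = 0.10193.
Central angle c = 2·arcsin(√a) = 0.64990 rad.
Distance = R·c = 6371 × 0.6499 ≈ 4141 km.

4141 km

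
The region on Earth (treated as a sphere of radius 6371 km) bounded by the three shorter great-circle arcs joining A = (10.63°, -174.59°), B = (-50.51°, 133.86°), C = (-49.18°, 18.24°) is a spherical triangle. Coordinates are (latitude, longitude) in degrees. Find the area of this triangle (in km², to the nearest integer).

17280318 km²

Side lengths (central angles): a = 1.1546, b = 2.4434, c = 1.3219 rad; semiperimeter s = 2.4600.
By l'Huilier's theorem, tan(E/4) = √[tan(s/2) tan((s−a)/2) tan((s−b)/2) tan((s−c)/2)], giving spherical excess E = 0.4257 rad.
Area = E·R² = 0.4257 × (6371)² ≈ 17280318 km².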